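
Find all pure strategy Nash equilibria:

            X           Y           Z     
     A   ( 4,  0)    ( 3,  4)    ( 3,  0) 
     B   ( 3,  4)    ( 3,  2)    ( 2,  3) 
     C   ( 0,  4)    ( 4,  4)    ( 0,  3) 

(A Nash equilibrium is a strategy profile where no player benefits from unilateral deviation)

Nash equilibrium: (C, Y)

Work:
Best responses:
  P1 vs X: payoffs [4, 3, 0] → best response A (payoff 4)
  P1 vs Y: payoffs [3, 3, 4] → best response C (payoff 4)
  P1 vs Z: payoffs [3, 2, 0] → best response A (payoff 3)
  P2 vs A: payoffs [0, 4, 0] → best response Y (payoff 4)
  P2 vs B: payoffs [4, 2, 3] → best response X (payoff 4)
  P2 vs C: payoffs [4, 4, 3] → best response X/Y (payoff 4)
Mutual best responses: (C,Y) → Nash equilibria.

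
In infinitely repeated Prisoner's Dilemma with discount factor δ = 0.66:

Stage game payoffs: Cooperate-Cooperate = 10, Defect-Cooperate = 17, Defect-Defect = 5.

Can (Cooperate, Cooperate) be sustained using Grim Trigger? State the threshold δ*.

δ* = 0.5833; since δ = 0.66 ≥ 0.5833, cooperation can be sustained

Work:
For Grim Trigger:
Cooperate forever: 10/(1-δ)
Defect then punished: 17 + 5·δ/(1-δ)
Need: 10/(1-δ) ≥ 17 + 5·δ/(1-δ)
Solving: δ ≥ (T-R)/(T-P) = (17-10)/(17-5) = 0.5833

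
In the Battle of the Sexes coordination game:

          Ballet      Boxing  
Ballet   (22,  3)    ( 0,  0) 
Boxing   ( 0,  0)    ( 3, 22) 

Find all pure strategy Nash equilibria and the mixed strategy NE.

Pure NE: (Ballet, Ballet) and (Boxing, Boxing); Mixed NE: p = 0.88, q = 0.12

Work:
Check pure NE:
(Ballet, Ballet): (22, 3) - no unilateral deviation beneficial
(Boxing, Boxing): (3, 22) - no unilateral deviation beneficial
Mixed NE: P1 plays Ballet with p = 0.88, P2 plays Ballet with q = 0.12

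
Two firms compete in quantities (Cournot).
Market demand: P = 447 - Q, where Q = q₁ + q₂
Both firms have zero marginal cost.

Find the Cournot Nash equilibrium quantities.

q₁* = q₂* = 149.0; P* = 149.0

Work:
Profit: π_i = P·q_i = (a - q_i - q_j)·q_i
FOC: ∂π_i/∂q_i = a - 2q_i - q_j = 0
Reaction function: q_i = (447 - q_j)/2
Symmetry: q* = 447/3 = 149.0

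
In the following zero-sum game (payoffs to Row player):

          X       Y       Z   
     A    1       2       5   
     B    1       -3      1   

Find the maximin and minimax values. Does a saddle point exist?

Maximin = 1, Minimax = 1, Saddle: True

Work:
Row minimums: [1, -3] → maximin = 1
Column maximums: [1, 2, 5] → minimax = 1
Saddle point exists! Game value = 1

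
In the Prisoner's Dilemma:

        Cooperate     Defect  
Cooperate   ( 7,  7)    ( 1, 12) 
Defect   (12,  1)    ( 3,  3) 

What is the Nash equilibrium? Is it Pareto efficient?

(Defect, Defect) is NE; not Pareto efficient

Work:
Defect dominates Cooperate for both players:
If P2 cooperates: Defect (12) > Cooperate (7)
If P2 defects: Defect (3) > Cooperate (1)
NE: (Defect, Defect) with payoff (3, 3)
But (Cooperate, Cooperate) = (7, 7) Pareto dominates (3, 3)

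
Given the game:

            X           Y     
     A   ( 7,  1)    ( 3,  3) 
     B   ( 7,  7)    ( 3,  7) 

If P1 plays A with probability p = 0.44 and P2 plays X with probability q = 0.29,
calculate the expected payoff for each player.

E[P1] = 4.16, E[P2] = 4.9848

Work:
E[P1] = p·q·π₁(A,X) + p·(1-q)·π₁(A,Y) + (1-p)·q·π₁(B,X) + (1-p)·(1-q)·π₁(B,Y)
= 0.44·0.29·7 + 0.44·0.71·3 + 0.56·0.29·7 + 0.56·0.71·3
= 4.16

E[P2] = 4.9848 (similar calculation)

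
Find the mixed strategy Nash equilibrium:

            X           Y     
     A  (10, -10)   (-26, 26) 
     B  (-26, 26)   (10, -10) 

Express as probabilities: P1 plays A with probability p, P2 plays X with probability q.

p = 0.5, q = 0.5

Work:
Find probabilities that make opponent indifferent:
P2 chooses q to make P1 indifferent between A and B
P1 chooses p to make P2 indifferent between X and Y
Mixed NE: P1 plays (A: 0.5, B: 0.5), P2 plays (X: 0.5, Y: 0.5)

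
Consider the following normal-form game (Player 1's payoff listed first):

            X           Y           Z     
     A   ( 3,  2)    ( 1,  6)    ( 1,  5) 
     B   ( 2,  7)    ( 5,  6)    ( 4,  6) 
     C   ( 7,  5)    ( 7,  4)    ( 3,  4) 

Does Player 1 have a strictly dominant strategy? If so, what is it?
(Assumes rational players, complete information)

No strictly dominant strategy exists for Player 1

Work:
A strategy strictly dominates another if it gives a strictly higher payoff against every opponent action. Compare each pair of P1's strategies column-by-column:
  A vs B: [3 vs 2, 1 vs 5, 1 vs 4] → A does not strictly dominate B (column Y: 1 ≤ 5)
  A vs C: [3 vs 7, 1 vs 7, 1 vs 3] → A does not strictly dominate C (column X: 3 ≤ 7)
  B vs A: [2 vs 3, 5 vs 1, 4 vs 1] → B does not strictly dominate A (column X: 2 ≤ 3)
  B vs C: [2 vs 7, 5 vs 7, 4 vs 3] → B does not strictly dominate C (column X: 2 ≤ 7)
  C vs A: [7 vs 3, 7 vs 1, 3 vs 1] → C strictly dominates A
  C vs B: [7 vs 2, 7 vs 5, 3 vs 4] → C does not strictly dominate B (column Z: 3 ≤ 4)
No single strategy strictly dominates all others → no strictly dominant strategy.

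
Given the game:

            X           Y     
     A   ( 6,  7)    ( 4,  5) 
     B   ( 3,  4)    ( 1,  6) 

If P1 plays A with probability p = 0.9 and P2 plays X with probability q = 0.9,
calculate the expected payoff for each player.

E[P1] = 5.5, E[P2] = 6.54

Work:
E[P1] = p·q·π₁(A,X) + p·(1-q)·π₁(A,Y) + (1-p)·q·π₁(B,X) + (1-p)·(1-q)·π₁(B,Y)
= 0.9·0.9·6 + 0.9·0.1·4 + 0.1·0.9·3 + 0.1·0.1·1
= 5.5

E[P2] = 6.54 (similar calculation)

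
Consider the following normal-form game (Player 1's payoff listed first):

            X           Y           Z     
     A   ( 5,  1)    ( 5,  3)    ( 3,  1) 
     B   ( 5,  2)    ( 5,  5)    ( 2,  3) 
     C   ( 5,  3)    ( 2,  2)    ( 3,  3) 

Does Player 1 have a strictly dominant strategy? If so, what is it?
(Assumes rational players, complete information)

No strictly dominant strategy exists for Player 1

Work:
A strategy strictly dominates another if it gives a strictly higher payoff against every opponent action. Compare each pair of P1's strategies column-by-column:
  A vs B: [5 vs 5, 5 vs 5, 3 vs 2] → A does not strictly dominate B (column X: 5 ≤ 5)
  A vs C: [5 vs 5, 5 vs 2, 3 vs 3] → A does not strictly dominate C (column X: 5 ≤ 5)
  B vs A: [5 vs 5, 5 vs 5, 2 vs 3] → B does not strictly dominate A (column X: 5 ≤ 5)
  B vs C: [5 vs 5, 5 vs 2, 2 vs 3] → B does not strictly dominate C (column X: 5 ≤ 5)
  C vs A: [5 vs 5, 2 vs 5, 3 vs 3] → C does not strictly dominate A (column X: 5 ≤ 5)
  C vs B: [5 vs 5, 2 vs 5, 3 vs 2] → C does not strictly dominate B (column X: 5 ≤ 5)
No single strategy strictly dominates all others → no strictly dominant strategy.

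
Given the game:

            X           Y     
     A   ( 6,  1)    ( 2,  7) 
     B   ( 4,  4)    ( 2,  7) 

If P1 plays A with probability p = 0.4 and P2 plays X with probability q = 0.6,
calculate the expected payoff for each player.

E[P1] = 3.68, E[P2] = 4.48

Work:
E[P1] = p·q·π₁(A,X) + p·(1-q)·π₁(A,Y) + (1-p)·q·π₁(B,X) + (1-p)·(1-q)·π₁(B,Y)
= 0.4·0.6·6 + 0.4·0.4·2 + 0.6·0.6·4 + 0.6·0.4·2
= 3.68

E[P2] = 4.48 (similar calculation)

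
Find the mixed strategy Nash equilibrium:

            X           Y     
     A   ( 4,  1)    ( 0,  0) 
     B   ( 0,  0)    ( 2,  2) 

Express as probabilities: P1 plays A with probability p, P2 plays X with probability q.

p = 0.6667, q = 0.3333

Work:
Find probabilities that make opponent indifferent:
P2 chooses q to make P1 indifferent between A and B
P1 chooses p to make P2 indifferent between X and Y
Mixed NE: P1 plays (A: 0.6667, B: 0.3333), P2 plays (X: 0.3333, Y: 0.6667)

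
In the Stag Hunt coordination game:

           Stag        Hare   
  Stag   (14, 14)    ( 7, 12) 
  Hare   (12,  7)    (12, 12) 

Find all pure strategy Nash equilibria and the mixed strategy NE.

Pure NE: (Stag, Stag) and (Hare, Hare); Mixed NE: p = 0.7143, q = 0.7143

Work:
Check pure NE:
(Stag, Stag): (14, 14) - no unilateral deviation beneficial
(Hare, Hare): (12, 12) - no unilateral deviation beneficial
Mixed NE: P1 plays Stag with p = 0.7143, P2 plays Stag with q = 0.7143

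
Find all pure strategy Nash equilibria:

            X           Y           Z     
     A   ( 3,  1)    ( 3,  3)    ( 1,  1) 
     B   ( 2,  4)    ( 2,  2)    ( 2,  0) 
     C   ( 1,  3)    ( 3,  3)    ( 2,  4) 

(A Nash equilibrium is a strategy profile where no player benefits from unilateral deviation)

Nash equilibrium: (A, Y), (C, Z)

Work:
Best responses:
  P1 vs X: payoffs [3, 2, 1] → best response A (payoff 3)
  P1 vs Y: payoffs [3, 2, 3] → best response A/C (payoff 3)
  P1 vs Z: payoffs [1, 2, 2] → best response B/C (payoff 2)
  P2 vs A: payoffs [1, 3, 1] → best response Y (payoff 3)
  P2 vs B: payoffs [4, 2, 0] → best response X (payoff 4)
  P2 vs C: payoffs [3, 3, 4] → best response Z (payoff 4)
Mutual best responses: (A,Y), (C,Z) → Nash equilibria.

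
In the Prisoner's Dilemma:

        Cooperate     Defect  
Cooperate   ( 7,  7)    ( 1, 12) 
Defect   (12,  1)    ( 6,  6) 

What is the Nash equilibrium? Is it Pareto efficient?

(Defect, Defect) is NE; not Pareto efficient

Work:
Defect dominates Cooperate for both players:
If P2 cooperates: Defect (12) > Cooperate (7)
If P2 defects: Defect (6) > Cooperate (1)
NE: (Defect, Defect) with payoff (6, 6)
But (Cooperate, Cooperate) = (7, 7) Pareto dominates (6, 6)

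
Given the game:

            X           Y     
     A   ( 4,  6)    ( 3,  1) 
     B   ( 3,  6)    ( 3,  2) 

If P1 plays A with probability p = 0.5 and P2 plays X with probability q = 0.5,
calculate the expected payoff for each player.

E[P1] = 3.25, E[P2] = 3.75

Work:
E[P1] = p·q·π₁(A,X) + p·(1-q)·π₁(A,Y) + (1-p)·q·π₁(B,X) + (1-p)·(1-q)·π₁(B,Y)
= 0.5·0.5·4 + 0.5·0.5·3 + 0.5·0.5·3 + 0.5·0.5·3
= 3.25

E[P2] = 3.75 (similar calculation)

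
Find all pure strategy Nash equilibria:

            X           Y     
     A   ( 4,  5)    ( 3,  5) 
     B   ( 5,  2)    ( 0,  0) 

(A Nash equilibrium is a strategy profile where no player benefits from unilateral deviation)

Nash equilibrium: (A, Y), (B, X)

Work:
Best responses:
  P1 vs X: payoffs [4, 5] → best response B (payoff 5)
  P1 vs Y: payoffs [3, 0] → best response A (payoff 3)
  P2 vs A: payoffs [5, 5] → best response X/Y (payoff 5)
  P2 vs B: payoffs [2, 0] → best response X (payoff 2)
Mutual best responses: (A,Y), (B,X) → Nash equilibria.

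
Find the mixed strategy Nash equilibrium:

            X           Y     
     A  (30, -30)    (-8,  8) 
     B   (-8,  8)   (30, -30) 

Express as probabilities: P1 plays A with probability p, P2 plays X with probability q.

p = 0.5, q = 0.5

Work:
Find probabilities that make opponent indifferent:
P2 chooses q to make P1 indifferent between A and B
P1 chooses p to make P2 indifferent between X and Y
Mixed NE: P1 plays (A: 0.5, B: 0.5), P2 plays (X: 0.5, Y: 0.5)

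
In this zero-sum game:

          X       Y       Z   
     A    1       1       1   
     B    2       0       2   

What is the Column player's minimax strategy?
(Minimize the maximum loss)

Column should play Y, value = 1

Work:
Column player minimizes Row's maximum payoff:
Column X: max payoff to Row = 2
Column Y: max payoff to Row = 1
Column Z: max payoff to Row = 2
Minimum is 1, achieved by column Y.
Minimax strategy: Y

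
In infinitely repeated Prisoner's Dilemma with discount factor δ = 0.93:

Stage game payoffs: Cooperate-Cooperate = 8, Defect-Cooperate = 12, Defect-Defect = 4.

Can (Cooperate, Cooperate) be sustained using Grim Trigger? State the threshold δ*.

δ* = 0.5; since δ = 0.93 ≥ 0.5, cooperation can be sustained

Work:
For Grim Trigger:
Cooperate forever: 8/(1-δ)
Defect then punished: 12 + 4·δ/(1-δ)
Need: 8/(1-δ) ≥ 12 + 4·δ/(1-δ)
Solving: δ ≥ (T-R)/(T-P) = (12-8)/(12-4) = 0.5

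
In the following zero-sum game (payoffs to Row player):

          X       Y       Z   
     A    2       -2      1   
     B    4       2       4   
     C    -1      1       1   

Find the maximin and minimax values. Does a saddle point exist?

Maximin = 2, Minimax = 2, Saddle: True

Work:
Row minimums: [-2, 2, -1] → maximin = 2
Column maximums: [4, 2, 4] → minimax = 2
Saddle point exists! Game value = 2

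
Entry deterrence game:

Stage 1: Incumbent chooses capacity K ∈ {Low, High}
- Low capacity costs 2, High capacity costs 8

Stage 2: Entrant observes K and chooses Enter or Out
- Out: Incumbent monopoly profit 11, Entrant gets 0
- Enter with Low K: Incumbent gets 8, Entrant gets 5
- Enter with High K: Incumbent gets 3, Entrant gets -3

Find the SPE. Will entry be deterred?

SPE: (Low, Enter|Low, Out|High); Entry not deterred. Incumbent net profit = 6, Entrant gets 5

Work:
After Low K: Entrant enters (5 > 0)
After High K: Entrant stays out (-3 < 0)
Incumbent: Low → 8−2=6, High → 11−8=3
Incumbent chooses Low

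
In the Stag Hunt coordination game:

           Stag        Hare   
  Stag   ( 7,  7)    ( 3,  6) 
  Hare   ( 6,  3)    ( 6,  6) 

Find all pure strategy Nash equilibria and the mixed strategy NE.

Pure NE: (Stag, Stag) and (Hare, Hare); Mixed NE: p = 0.75, q = 0.75

Work:
Check pure NE:
(Stag, Stag): (7, 7) - no unilateral deviation beneficial
(Hare, Hare): (6, 6) - no unilateral deviation beneficial
Mixed NE: P1 plays Stag with p = 0.75, P2 plays Stag with q = 0.75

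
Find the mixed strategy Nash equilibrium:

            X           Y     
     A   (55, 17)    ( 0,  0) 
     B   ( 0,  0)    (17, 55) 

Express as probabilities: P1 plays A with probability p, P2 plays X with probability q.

p = 0.7639, q = 0.2361

Work:
Find probabilities that make opponent indifferent:
P2 chooses q to make P1 indifferent between A and B
P1 chooses p to make P2 indifferent between X and Y
Mixed NE: P1 plays (A: 0.7639, B: 0.2361), P2 plays (X: 0.2361, Y: 0.7639)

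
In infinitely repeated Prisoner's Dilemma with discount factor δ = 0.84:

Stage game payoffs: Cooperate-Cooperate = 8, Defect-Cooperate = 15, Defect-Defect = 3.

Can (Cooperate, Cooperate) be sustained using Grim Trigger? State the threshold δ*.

δ* = 0.5833; since δ = 0.84 ≥ 0.5833, cooperation can be sustained

Work:
For Grim Trigger:
Cooperate forever: 8/(1-δ)
Defect then punished: 15 + 3·δ/(1-δ)
Need: 8/(1-δ) ≥ 15 + 3·δ/(1-δ)
Solving: δ ≥ (T-R)/(T-P) = (15-8)/(15-3) = 0.5833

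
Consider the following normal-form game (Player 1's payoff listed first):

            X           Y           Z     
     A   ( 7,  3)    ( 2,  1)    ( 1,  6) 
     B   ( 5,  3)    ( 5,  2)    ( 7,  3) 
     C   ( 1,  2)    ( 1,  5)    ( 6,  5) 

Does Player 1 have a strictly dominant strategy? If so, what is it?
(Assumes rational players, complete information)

No strictly dominant strategy exists for Player 1

Work:
A strategy strictly dominates another if it gives a strictly higher payoff against every opponent action. Compare each pair of P1's strategies column-by-column:
  A vs B: [7 vs 5, 2 vs 5, 1 vs 7] → A does not strictly dominate B (column Y: 2 ≤ 5)
  A vs C: [7 vs 1, 2 vs 1, 1 vs 6] → A does not strictly dominate C (column Z: 1 ≤ 6)
  B vs A: [5 vs 7, 5 vs 2, 7 vs 1] → B does not strictly dominate A (column X: 5 ≤ 7)
  B vs C: [5 vs 1, 5 vs 1, 7 vs 6] → B strictly dominates C
  C vs A: [1 vs 7, 1 vs 2, 6 vs 1] → C does not strictly dominate A (column X: 1 ≤ 7)
  C vs B: [1 vs 5, 1 vs 5, 6 vs 7] → C does not strictly dominate B (column X: 1 ≤ 5)
No single strategy strictly dominates all others → no strictly dominant strategy.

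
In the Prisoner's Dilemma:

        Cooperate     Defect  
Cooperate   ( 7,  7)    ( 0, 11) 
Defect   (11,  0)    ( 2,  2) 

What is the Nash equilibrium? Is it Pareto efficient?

(Defect, Defect) is NE; not Pareto efficient

Work:
Defect dominates Cooperate for both players:
If P2 cooperates: Defect (11) > Cooperate (7)
If P2 defects: Defect (2) > Cooperate (0)
NE: (Defect, Defect) with payoff (2, 2)
But (Cooperate, Cooperate) = (7, 7) Pareto dominates (2, 2)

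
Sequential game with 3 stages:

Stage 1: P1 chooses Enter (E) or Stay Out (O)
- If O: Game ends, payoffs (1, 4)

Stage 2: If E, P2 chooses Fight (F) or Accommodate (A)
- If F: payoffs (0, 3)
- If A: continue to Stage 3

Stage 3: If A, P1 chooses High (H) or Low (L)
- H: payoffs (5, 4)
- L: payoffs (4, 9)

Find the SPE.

SPE: (E, A, H); Outcome (5, 4)

Work:
Stage 3: P1 chooses H (5 vs 4)
Stage 2: P2: F->3, A->4 (anticipating H). Choose A
Stage 1: P1: O->1, E->5 (anticipating A, H). Choose E
SPE path: E -> A -> H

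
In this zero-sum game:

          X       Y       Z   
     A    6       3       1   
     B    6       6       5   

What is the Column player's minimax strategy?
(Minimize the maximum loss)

Column should play Z, value = 5

Work:
Column player minimizes Row's maximum payoff:
Column X: max payoff to Row = 6
Column Y: max payoff to Row = 6
Column Z: max payoff to Row = 5
Minimum is 5, achieved by column Z.
Minimax strategy: Z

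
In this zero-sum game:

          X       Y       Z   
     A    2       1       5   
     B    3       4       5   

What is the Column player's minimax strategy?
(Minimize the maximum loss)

Column should play X, value = 3

Work:
Column player minimizes Row's maximum payoff:
Column X: max payoff to Row = 3
Column Y: max payoff to Row = 4
Column Z: max payoff to Row = 5
Minimum is 3, achieved by column X.
Minimax strategy: X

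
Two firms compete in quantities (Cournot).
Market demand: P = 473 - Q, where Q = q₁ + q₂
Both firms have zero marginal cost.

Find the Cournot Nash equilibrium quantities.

q₁* = q₂* = 157.67; P* = 157.67

Work:
Profit: π_i = P·q_i = (a - q_i - q_j)·q_i
FOC: ∂π_i/∂q_i = a - 2q_i - q_j = 0
Reaction function: q_i = (473 - q_j)/2
Symmetry: q* = 473/3 = 157.67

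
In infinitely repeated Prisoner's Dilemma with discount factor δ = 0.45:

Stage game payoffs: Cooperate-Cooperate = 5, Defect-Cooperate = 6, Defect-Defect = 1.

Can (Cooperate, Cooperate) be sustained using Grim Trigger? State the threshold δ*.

δ* = 0.2; since δ = 0.45 ≥ 0.2, cooperation can be sustained

Work:
For Grim Trigger:
Cooperate forever: 5/(1-δ)
Defect then punished: 6 + 1·δ/(1-δ)
Need: 5/(1-δ) ≥ 6 + 1·δ/(1-δ)
Solving: δ ≥ (T-R)/(T-P) = (6-5)/(6-1) = 0.2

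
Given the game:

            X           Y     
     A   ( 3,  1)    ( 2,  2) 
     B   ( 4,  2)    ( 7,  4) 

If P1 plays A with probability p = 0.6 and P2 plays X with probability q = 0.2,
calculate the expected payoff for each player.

E[P1] = 3.88, E[P2] = 2.52

Work:
E[P1] = p·q·π₁(A,X) + p·(1-q)·π₁(A,Y) + (1-p)·q·π₁(B,X) + (1-p)·(1-q)·π₁(B,Y)
= 0.6·0.2·3 + 0.6·0.8·2 + 0.4·0.2·4 + 0.4·0.8·7
= 3.88

E[P2] = 2.52 (similar calculation)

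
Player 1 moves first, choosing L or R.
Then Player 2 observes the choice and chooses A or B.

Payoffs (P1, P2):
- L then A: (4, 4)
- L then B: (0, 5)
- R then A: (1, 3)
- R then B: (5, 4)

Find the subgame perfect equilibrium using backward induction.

P1 plays R, P2 plays B after L and B after R; Payoff (5, 4)

Work:
Backward induction:
After L: P2 chooses B → P1 gets 0
After R: P2 chooses B → P1 gets 5
P1 chooses R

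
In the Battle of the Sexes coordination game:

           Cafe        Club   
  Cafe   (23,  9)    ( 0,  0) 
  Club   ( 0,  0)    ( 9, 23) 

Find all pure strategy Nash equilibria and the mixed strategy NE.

Pure NE: (Cafe, Cafe) and (Club, Club); Mixed NE: p = 0.7188, q = 0.2812

Work:
Check pure NE:
(Cafe, Cafe): (23, 9) - no unilateral deviation beneficial
(Club, Club): (9, 23) - no unilateral deviation beneficial
Mixed NE: P1 plays Cafe with p = 0.7188, P2 plays Cafe with q = 0.2812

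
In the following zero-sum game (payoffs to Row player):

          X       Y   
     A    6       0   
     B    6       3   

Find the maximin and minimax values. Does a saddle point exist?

Maximin = 3, Minimax = 3, Saddle: True

Work:
Row minimums: [0, 3] → maximin = 3
Column maximums: [6, 3] → minimax = 3
Saddle point exists! Game value = 3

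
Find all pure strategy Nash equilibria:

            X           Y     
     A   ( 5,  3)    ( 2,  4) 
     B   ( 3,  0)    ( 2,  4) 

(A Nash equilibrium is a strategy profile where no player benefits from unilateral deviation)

Nash equilibrium: (A, Y), (B, Y)

Work:
Best responses:
  P1 vs X: payoffs [5, 3] → best response A (payoff 5)
  P1 vs Y: payoffs [2, 2] → best response A/B (payoff 2)
  P2 vs A: payoffs [3, 4] → best response Y (payoff 4)
  P2 vs B: payoffs [0, 4] → best response Y (payoff 4)
Mutual best responses: (A,Y), (B,Y) → Nash equilibria.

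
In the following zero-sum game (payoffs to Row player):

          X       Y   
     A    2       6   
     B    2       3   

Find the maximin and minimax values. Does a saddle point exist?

Maximin = 2, Minimax = 2, Saddle: True

Work:
Row minimums: [2, 2] → maximin = 2
Column maximums: [2, 6] → minimax = 2
Saddle point exists! Game value = 2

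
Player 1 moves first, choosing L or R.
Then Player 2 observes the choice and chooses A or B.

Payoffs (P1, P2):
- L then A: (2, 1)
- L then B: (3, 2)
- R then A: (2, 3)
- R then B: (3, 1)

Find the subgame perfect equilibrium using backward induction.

P1 plays L, P2 plays B after L and A after R; Payoff (3, 2)

Work:
Backward induction:
After L: P2 chooses B → P1 gets 3
After R: P2 chooses A → P1 gets 2
P1 chooses L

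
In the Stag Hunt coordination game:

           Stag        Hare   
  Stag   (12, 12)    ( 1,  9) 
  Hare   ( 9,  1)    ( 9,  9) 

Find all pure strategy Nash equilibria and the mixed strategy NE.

Pure NE: (Stag, Stag) and (Hare, Hare); Mixed NE: p = 0.7273, q = 0.7273

Work:
Check pure NE:
(Stag, Stag): (12, 12) - no unilateral deviation beneficial
(Hare, Hare): (9, 9) - no unilateral deviation beneficial
Mixed NE: P1 plays Stag with p = 0.7273, P2 plays Stag with q = 0.7273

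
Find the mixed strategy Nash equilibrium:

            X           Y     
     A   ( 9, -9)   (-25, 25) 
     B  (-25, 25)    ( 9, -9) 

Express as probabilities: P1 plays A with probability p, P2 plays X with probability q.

p = 0.5, q = 0.5

Work:
Find probabilities that make opponent indifferent:
P2 chooses q to make P1 indifferent between A and B
P1 chooses p to make P2 indifferent between X and Y
Mixed NE: P1 plays (A: 0.5, B: 0.5), P2 plays (X: 0.5, Y: 0.5)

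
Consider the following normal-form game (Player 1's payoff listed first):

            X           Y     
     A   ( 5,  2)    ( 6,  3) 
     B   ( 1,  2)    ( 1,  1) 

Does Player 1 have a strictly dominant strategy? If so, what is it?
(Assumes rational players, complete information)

Yes, Player 1's strictly dominant strategy is A

Work:
A strategy strictly dominates another if it gives a strictly higher payoff against every opponent action. Compare each pair of P1's strategies column-by-column:
  A vs B: [5 vs 1, 6 vs 1] → A strictly dominates B
  B vs A: [1 vs 5, 1 vs 6] → B does not strictly dominate A (column X: 1 ≤ 5)
A strictly dominates every other strategy → strictly dominant.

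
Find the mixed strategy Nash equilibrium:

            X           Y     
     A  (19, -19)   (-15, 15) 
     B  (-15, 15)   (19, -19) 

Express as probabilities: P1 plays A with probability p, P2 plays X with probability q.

p = 0.5, q = 0.5

Work:
Find probabilities that make opponent indifferent:
P2 chooses q to make P1 indifferent between A and B
P1 chooses p to make P2 indifferent between X and Y
Mixed NE: P1 plays (A: 0.5, B: 0.5), P2 plays (X: 0.5, Y: 0.5)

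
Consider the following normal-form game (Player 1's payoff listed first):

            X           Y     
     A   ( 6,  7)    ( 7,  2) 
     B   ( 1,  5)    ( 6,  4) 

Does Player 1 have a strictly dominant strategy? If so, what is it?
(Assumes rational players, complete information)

Yes, Player 1's strictly dominant strategy is A

Work:
A strategy strictly dominates another if it gives a strictly higher payoff against every opponent action. Compare each pair of P1's strategies column-by-column:
  A vs B: [6 vs 1, 7 vs 6] → A strictly dominates B
  B vs A: [1 vs 6, 6 vs 7] → B does not strictly dominate A (column X: 1 ≤ 6)
A strictly dominates every other strategy → strictly dominant.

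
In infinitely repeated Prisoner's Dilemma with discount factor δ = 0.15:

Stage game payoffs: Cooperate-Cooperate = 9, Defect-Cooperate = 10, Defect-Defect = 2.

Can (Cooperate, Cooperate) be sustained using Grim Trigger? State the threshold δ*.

δ* = 0.125; since δ = 0.15 ≥ 0.125, cooperation can be sustained

Work:
For Grim Trigger:
Cooperate forever: 9/(1-δ)
Defect then punished: 10 + 2·δ/(1-δ)
Need: 9/(1-δ) ≥ 10 + 2·δ/(1-δ)
Solving: δ ≥ (T-R)/(T-P) = (10-9)/(10-2) = 0.125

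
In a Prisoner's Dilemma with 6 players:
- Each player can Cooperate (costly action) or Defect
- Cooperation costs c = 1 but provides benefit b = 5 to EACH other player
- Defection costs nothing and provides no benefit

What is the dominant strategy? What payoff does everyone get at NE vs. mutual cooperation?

Dominant: Defect; NE payoff = 0; Coop payoff = 24

Work:
Defect dominates (saves cost c = 1, benefit to others is external)
NE: All defect → everyone gets 0
If all cooperate: each receives (5)×5 - 1 = 24
Social dilemma: 24 > 0 but NE gives 0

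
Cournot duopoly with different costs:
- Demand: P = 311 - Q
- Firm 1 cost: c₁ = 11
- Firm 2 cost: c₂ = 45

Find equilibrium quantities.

q₁* = 111.33, q₂* = 77.33

Work:
Reaction: q₁ = (311 - 11 - q₂)/2
Reaction: q₂ = (311 - 45 - q₁)/2
Solve simultaneously:
q₁* = (311 - 2×11 + 45)/3 = 111.33
q₂* = (311 - 2×45 + 11)/3 = 77.33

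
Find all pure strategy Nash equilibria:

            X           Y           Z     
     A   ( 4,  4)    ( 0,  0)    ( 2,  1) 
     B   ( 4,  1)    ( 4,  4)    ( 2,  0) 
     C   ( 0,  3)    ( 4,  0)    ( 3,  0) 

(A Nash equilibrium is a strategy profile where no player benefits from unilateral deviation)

Nash equilibrium: (A, X), (B, Y)

Work:
Best responses:
  P1 vs X: payoffs [4, 4, 0] → best response A/B (payoff 4)
  P1 vs Y: payoffs [0, 4, 4] → best response B/C (payoff 4)
  P1 vs Z: payoffs [2, 2, 3] → best response C (payoff 3)
  P2 vs A: payoffs [4, 0, 1] → best response X (payoff 4)
  P2 vs B: payoffs [1, 4, 0] → best response Y (payoff 4)
  P2 vs C: payoffs [3, 0, 0] → best response X (payoff 3)
Mutual best responses: (A,X), (B,Y) → Nash equilibria.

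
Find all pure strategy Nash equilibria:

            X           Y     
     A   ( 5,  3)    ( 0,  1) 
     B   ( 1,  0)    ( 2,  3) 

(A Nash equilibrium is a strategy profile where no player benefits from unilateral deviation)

Nash equilibrium: (A, X), (B, Y)

Work:
Best responses:
  P1 vs X: payoffs [5, 1] → best response A (payoff 5)
  P1 vs Y: payoffs [0, 2] → best response B (payoff 2)
  P2 vs A: payoffs [3, 1] → best response X (payoff 3)
  P2 vs B: payoffs [0, 3] → best response Y (payoff 3)
Mutual best responses: (A,X), (B,Y) → Nash equilibria.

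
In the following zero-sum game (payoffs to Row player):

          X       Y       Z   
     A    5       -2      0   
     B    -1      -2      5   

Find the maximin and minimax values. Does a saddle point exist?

Maximin = -2, Minimax = -2, Saddle: True

Work:
Row minimums: [-2, -2] → maximin = -2
Column maximums: [5, -2, 5] → minimax = -2
Saddle point exists! Game value = -2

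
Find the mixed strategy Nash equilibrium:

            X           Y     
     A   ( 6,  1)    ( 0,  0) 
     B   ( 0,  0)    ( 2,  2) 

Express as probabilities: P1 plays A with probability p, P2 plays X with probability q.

p = 0.6667, q = 0.25

Work:
Find probabilities that make opponent indifferent:
P2 chooses q to make P1 indifferent between A and B
P1 chooses p to make P2 indifferent between X and Y
Mixed NE: P1 plays (A: 0.6667, B: 0.3333), P2 plays (X: 0.25, Y: 0.75)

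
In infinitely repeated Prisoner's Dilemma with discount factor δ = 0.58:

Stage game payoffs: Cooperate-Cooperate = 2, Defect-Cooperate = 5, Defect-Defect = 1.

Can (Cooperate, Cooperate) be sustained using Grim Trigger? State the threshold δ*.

δ* = 0.75; since δ = 0.58 < 0.75, cooperation cannot be sustained

Work:
For Grim Trigger:
Cooperate forever: 2/(1-δ)
Defect then punished: 5 + 1·δ/(1-δ)
Need: 2/(1-δ) ≥ 5 + 1·δ/(1-δ)
Solving: δ ≥ (T-R)/(T-P) = (5-2)/(5-1) = 0.75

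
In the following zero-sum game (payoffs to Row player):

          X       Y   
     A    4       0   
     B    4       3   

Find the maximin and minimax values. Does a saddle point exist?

Maximin = 3, Minimax = 3, Saddle: True

Work:
Row minimums: [0, 3] → maximin = 3
Column maximums: [4, 3] → minimax = 3
Saddle point exists! Game value = 3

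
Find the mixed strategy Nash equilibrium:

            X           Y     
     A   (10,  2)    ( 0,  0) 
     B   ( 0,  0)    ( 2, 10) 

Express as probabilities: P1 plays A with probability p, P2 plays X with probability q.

p = 0.8333, q = 0.1667

Work:
Find probabilities that make opponent indifferent:
P2 chooses q to make P1 indifferent between A and B
P1 chooses p to make P2 indifferent between X and Y
Mixed NE: P1 plays (A: 0.8333, B: 0.1667), P2 plays (X: 0.1667, Y: 0.8333)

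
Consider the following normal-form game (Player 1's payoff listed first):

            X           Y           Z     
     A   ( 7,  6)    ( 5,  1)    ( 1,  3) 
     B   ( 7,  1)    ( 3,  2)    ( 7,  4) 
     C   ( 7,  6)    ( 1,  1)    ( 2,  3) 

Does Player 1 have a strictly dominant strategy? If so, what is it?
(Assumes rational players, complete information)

No strictly dominant strategy exists for Player 1

Work:
A strategy strictly dominates another if it gives a strictly higher payoff against every opponent action. Compare each pair of P1's strategies column-by-column:
  A vs B: [7 vs 7, 5 vs 3, 1 vs 7] → A does not strictly dominate B (column X: 7 ≤ 7)
  A vs C: [7 vs 7, 5 vs 1, 1 vs 2] → A does not strictly dominate C (column X: 7 ≤ 7)
  B vs A: [7 vs 7, 3 vs 5, 7 vs 1] → B does not strictly dominate A (column X: 7 ≤ 7)
  B vs C: [7 vs 7, 3 vs 1, 7 vs 2] → B does not strictly dominate C (column X: 7 ≤ 7)
  C vs A: [7 vs 7, 1 vs 5, 2 vs 1] → C does not strictly dominate A (column X: 7 ≤ 7)
  C vs B: [7 vs 7, 1 vs 3, 2 vs 7] → C does not strictly dominate B (column X: 7 ≤ 7)
No single strategy strictly dominates all others → no strictly dominant strategy.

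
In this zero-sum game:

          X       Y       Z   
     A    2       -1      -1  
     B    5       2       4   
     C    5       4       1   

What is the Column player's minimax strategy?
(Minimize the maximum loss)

Column should play Y or Z (all achieve the minimum), value = 4

Work:
Column player minimizes Row's maximum payoff:
Column X: max payoff to Row = 5
Column Y: max payoff to Row = 4
Column Z: max payoff to Row = 4
Minimum is 4, achieved by columns Y, Z (tied).
Each of Y or Z is a minimax strategy.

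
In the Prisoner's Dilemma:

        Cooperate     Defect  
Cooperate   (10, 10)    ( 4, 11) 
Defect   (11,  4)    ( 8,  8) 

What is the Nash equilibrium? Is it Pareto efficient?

(Defect, Defect) is NE; not Pareto efficient

Work:
Defect dominates Cooperate for both players:
If P2 cooperates: Defect (11) > Cooperate (10)
If P2 defects: Defect (8) > Cooperate (4)
NE: (Defect, Defect) with payoff (8, 8)
But (Cooperate, Cooperate) = (10, 10) Pareto dominates (8, 8)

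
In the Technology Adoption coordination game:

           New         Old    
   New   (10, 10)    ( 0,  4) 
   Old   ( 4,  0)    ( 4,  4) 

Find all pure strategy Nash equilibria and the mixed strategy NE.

Pure NE: (New, New) and (Old, Old); Mixed NE: p = 0.4, q = 0.4

Work:
Check pure NE:
(New, New): (10, 10) - no unilateral deviation beneficial
(Old, Old): (4, 4) - no unilateral deviation beneficial
Mixed NE: P1 plays New with p = 0.4, P2 plays New with q = 0.4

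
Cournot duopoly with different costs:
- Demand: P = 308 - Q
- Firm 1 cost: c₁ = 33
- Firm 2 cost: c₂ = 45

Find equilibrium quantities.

q₁* = 95.67, q₂* = 83.67

Work:
Reaction: q₁ = (308 - 33 - q₂)/2
Reaction: q₂ = (308 - 45 - q₁)/2
Solve simultaneously:
q₁* = (308 - 2×33 + 45)/3 = 95.67
q₂* = (308 - 2×45 + 33)/3 = 83.67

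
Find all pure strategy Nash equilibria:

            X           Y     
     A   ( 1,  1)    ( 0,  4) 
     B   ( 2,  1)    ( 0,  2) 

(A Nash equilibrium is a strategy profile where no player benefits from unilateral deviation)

Nash equilibrium: (A, Y), (B, Y)

Work:
Best responses:
  P1 vs X: payoffs [1, 2] → best response B (payoff 2)
  P1 vs Y: payoffs [0, 0] → best response A/B (payoff 0)
  P2 vs A: payoffs [1, 4] → best response Y (payoff 4)
  P2 vs B: payoffs [1, 2] → best response Y (payoff 2)
Mutual best responses: (A,Y), (B,Y) → Nash equilibria.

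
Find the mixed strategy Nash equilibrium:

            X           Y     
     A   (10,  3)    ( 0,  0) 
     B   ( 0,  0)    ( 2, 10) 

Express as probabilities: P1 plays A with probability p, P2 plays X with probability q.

p = 0.7692, q = 0.1667

Work:
Find probabilities that make opponent indifferent:
P2 chooses q to make P1 indifferent between A and B
P1 chooses p to make P2 indifferent between X and Y
Mixed NE: P1 plays (A: 0.7692, B: 0.2308), P2 plays (X: 0.1667, Y: 0.8333)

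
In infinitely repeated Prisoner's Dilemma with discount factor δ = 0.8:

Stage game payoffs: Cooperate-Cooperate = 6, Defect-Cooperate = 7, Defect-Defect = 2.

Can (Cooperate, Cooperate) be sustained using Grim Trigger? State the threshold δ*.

δ* = 0.2; since δ = 0.8 ≥ 0.2, cooperation can be sustained

Work:
For Grim Trigger:
Cooperate forever: 6/(1-δ)
Defect then punished: 7 + 2·δ/(1-δ)
Need: 6/(1-δ) ≥ 7 + 2·δ/(1-δ)
Solving: δ ≥ (T-R)/(T-P) = (7-6)/(7-2) = 0.2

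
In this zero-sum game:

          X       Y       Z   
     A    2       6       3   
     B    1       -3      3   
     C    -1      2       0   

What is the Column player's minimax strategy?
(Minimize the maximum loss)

Column should play X, value = 2

Work:
Column player minimizes Row's maximum payoff:
Column X: max payoff to Row = 2
Column Y: max payoff to Row = 6
Column Z: max payoff to Row = 3
Minimum is 2, achieved by column X.
Minimax strategy: X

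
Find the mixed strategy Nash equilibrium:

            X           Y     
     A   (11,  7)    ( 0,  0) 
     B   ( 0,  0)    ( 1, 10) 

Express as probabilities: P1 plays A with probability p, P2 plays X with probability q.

p = 0.5882, q = 0.0833

Work:
Find probabilities that make opponent indifferent:
P2 chooses q to make P1 indifferent between A and B
P1 chooses p to make P2 indifferent between X and Y
Mixed NE: P1 plays (A: 0.5882, B: 0.4118), P2 plays (X: 0.0833, Y: 0.9167)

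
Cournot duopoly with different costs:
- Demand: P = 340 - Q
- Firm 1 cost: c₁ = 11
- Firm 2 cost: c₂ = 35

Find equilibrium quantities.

q₁* = 117.67, q₂* = 93.67

Work:
Reaction: q₁ = (340 - 11 - q₂)/2
Reaction: q₂ = (340 - 35 - q₁)/2
Solve simultaneously:
q₁* = (340 - 2×11 + 35)/3 = 117.67
q₂* = (340 - 2×35 + 11)/3 = 93.67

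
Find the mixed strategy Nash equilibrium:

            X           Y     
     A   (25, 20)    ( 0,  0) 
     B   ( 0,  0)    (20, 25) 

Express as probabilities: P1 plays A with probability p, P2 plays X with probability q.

p = 0.5556, q = 0.4444

Work:
Find probabilities that make opponent indifferent:
P2 chooses q to make P1 indifferent between A and B
P1 chooses p to make P2 indifferent between X and Y
Mixed NE: P1 plays (A: 0.5556, B: 0.4444), P2 plays (X: 0.4444, Y: 0.5556)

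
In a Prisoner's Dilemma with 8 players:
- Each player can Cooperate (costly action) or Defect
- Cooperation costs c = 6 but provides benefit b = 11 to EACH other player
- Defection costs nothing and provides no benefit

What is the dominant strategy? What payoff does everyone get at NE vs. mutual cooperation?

Dominant: Defect; NE payoff = 0; Coop payoff = 71

Work:
Defect dominates (saves cost c = 6, benefit to others is external)
NE: All defect → everyone gets 0
If all cooperate: each receives (7)×11 - 6 = 71
Social dilemma: 71 > 0 but NE gives 0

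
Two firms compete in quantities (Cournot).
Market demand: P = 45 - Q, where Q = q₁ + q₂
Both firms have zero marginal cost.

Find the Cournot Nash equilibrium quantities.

q₁* = q₂* = 15.0; P* = 15.0

Work:
Profit: π_i = P·q_i = (a - q_i - q_j)·q_i
FOC: ∂π_i/∂q_i = a - 2q_i - q_j = 0
Reaction function: q_i = (45 - q_j)/2
Symmetry: q* = 45/3 = 15.0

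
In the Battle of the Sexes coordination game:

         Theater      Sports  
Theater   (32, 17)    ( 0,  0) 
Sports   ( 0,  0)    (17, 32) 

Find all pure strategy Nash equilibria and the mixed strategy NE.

Pure NE: (Theater, Theater) and (Sports, Sports); Mixed NE: p = 0.6531, q = 0.3469

Work:
Check pure NE:
(Theater, Theater): (32, 17) - no unilateral deviation beneficial
(Sports, Sports): (17, 32) - no unilateral deviation beneficial
Mixed NE: P1 plays Theater with p = 0.6531, P2 plays Theater with q = 0.3469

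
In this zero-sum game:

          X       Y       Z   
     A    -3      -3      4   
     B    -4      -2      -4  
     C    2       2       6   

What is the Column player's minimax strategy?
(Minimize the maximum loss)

Column should play X or Y (all achieve the minimum), value = 2

Work:
Column player minimizes Row's maximum payoff:
Column X: max payoff to Row = 2
Column Y: max payoff to Row = 2
Column Z: max payoff to Row = 6
Minimum is 2, achieved by columns X, Y (tied).
Each of X or Y is a minimax strategy.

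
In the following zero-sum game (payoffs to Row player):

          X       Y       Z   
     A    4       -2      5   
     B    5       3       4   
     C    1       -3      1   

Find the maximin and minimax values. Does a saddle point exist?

Maximin = 3, Minimax = 3, Saddle: True

Work:
Row minimums: [-2, 3, -3] → maximin = 3
Column maximums: [5, 3, 5] → minimax = 3
Saddle point exists! Game value = 3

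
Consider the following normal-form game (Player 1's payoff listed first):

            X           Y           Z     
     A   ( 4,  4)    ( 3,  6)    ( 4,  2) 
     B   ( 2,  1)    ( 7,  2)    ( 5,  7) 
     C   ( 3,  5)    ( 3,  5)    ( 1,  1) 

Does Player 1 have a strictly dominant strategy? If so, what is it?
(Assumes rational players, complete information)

No strictly dominant strategy exists for Player 1

Work:
A strategy strictly dominates another if it gives a strictly higher payoff against every opponent action. Compare each pair of P1's strategies column-by-column:
  A vs B: [4 vs 2, 3 vs 7, 4 vs 5] → A does not strictly dominate B (column Y: 3 ≤ 7)
  A vs C: [4 vs 3, 3 vs 3, 4 vs 1] → A does not strictly dominate C (column Y: 3 ≤ 3)
  B vs A: [2 vs 4, 7 vs 3, 5 vs 4] → B does not strictly dominate A (column X: 2 ≤ 4)
  B vs C: [2 vs 3, 7 vs 3, 5 vs 1] → B does not strictly dominate C (column X: 2 ≤ 3)
  C vs A: [3 vs 4, 3 vs 3, 1 vs 4] → C does not strictly dominate A (column X: 3 ≤ 4)
  C vs B: [3 vs 2, 3 vs 7, 1 vs 5] → C does not strictly dominate B (column Y: 3 ≤ 7)
No single strategy strictly dominates all others → no strictly dominant strategy.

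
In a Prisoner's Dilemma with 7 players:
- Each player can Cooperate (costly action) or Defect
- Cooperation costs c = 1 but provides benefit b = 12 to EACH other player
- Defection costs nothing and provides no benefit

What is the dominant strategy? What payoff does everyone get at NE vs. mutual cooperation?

Dominant: Defect; NE payoff = 0; Coop payoff = 71

Work:
Defect dominates (saves cost c = 1, benefit to others is external)
NE: All defect → everyone gets 0
If all cooperate: each receives (6)×12 - 1 = 71
Social dilemma: 71 > 0 but NE gives 0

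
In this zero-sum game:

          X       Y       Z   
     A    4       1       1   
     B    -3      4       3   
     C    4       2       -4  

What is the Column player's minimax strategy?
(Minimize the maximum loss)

Column should play Z, value = 3

Work:
Column player minimizes Row's maximum payoff:
Column X: max payoff to Row = 4
Column Y: max payoff to Row = 4
Column Z: max payoff to Row = 3
Minimum is 3, achieved by column Z.
Minimax strategy: Z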